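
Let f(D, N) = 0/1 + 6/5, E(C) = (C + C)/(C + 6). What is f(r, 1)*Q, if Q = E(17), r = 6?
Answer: 204/115 ≈ 1.7739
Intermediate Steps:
E(C) = 2*C/(6 + C) (E(C) = (2*C)/(6 + C) = 2*C/(6 + C))
f(D, N) = 6/5 (f(D, N) = 0*1 + 6*(⅕) = 0 + 6/5 = 6/5)
Q = 34/23 (Q = 2*17/(6 + 17) = 2*17/23 = 2*17*(1/23) = 34/23 ≈ 1.4783)
f(r, 1)*Q = (6/5)*(34/23) = 204/115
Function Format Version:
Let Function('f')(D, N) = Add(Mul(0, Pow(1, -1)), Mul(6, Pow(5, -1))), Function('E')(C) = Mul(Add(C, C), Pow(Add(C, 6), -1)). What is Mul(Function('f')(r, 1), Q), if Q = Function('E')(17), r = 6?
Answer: Rational(204, 115) ≈ 1.7739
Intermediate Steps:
Function('E')(C) = Mul(2, C, Pow(Add(6, C), -1)) (Function('E')(C) = Mul(Mul(2, C), Pow(Add(6, C), -1)) = Mul(2, C, Pow(Add(6, C), -1)))
Function('f')(D, N) = Rational(6, 5) (Function('f')(D, N) = Add(Mul(0, 1), Mul(6, Rational(1, 5))) = Add(0, Rational(6, 5)) = Rational(6, 5))
Q = Rational(34, 23) (Q = Mul(2, 17, Pow(Add(6, 17), -1)) = Mul(2, 17, Pow(23, -1)) = Mul(2, 17, Rational(1, 23)) = Rational(34, 23) ≈ 1.4783)
Mul(Function('f')(r, 1), Q) = Mul(Rational(6, 5), Rational(34, 23)) = Rational(204, 115)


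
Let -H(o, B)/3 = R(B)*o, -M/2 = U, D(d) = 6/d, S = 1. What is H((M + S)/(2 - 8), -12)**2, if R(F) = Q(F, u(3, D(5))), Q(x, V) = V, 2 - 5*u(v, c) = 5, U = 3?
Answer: 9/4 ≈ 2.2500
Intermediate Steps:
u(v, c) = -3/5 (u(v, c) = 2/5 - 1/5*5 = 2/5 - 1 = -3/5)
R(F) = -3/5
M = -6 (M = -2*3 = -6)
H(o, B) = 9*o/5 (H(o, B) = -(-9)*o/5 = 9*o/5)
H((M + S)/(2 - 8), -12)**2 = (9*((-6 + 1)/(2 - 8))/5)**2 = (9*(-5/(-6))/5)**2 = (9*(-5*(-1/6))/5)**2 = ((9/5)*(5/6))**2 = (3/2)**2 = 9/4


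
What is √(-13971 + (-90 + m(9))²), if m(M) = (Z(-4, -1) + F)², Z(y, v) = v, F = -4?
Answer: I*√9746 ≈ 98.722*I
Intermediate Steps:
m(M) = 25 (m(M) = (-1 - 4)² = (-5)² = 25)
√(-13971 + (-90 + m(9))²) = √(-13971 + (-90 + 25)²) = √(-13971 + (-65)²) = √(-13971 + 4225) = √(-9746) = I*√9746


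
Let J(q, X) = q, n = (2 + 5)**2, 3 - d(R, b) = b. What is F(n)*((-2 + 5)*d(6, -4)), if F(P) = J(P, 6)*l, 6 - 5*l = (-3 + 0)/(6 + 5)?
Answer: 71001/55 ≈ 1290.9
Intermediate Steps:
d(R, b) = 3 - b
n = 49 (n = 7**2 = 49)
l = 69/55 (l = 6/5 - (-3 + 0)/(5*(6 + 5)) = 6/5 - (-3)/(5*11) = 6/5 - 1/5*(-3/11) = 6/5 + 3/55 = 69/55 ≈ 1.2545)
F(P) = 69*P/55 (F(P) = P*(69/55) = 69*P/55)
F(n)*((-2 + 5)*d(6, -4)) = ((69/55)*49)*((-2 + 5)*(3 - 1*(-4))) = 3381*(3*(3 + 4))/55 = 3381*(3*7)/55 = (3381/55)*21 = 71001/55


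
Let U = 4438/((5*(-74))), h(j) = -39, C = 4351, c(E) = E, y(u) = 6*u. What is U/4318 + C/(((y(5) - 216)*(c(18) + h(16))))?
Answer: 866760479/780057495 ≈ 1.1111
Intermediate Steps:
U = -2219/185 (U = 4438/(-370) = 4438*(-1/370) = -2219/185 ≈ -11.995)
U/4318 + C/(((y(5) - 216)*(c(18) + h(16)))) = -2219/185/4318 + 4351/(((6*5 - 216)*(18 - 39))) = -2219/185*1/4318 + 4351/(((30 - 216)*(-21))) = -2219/798830 + 4351/((-186*(-21))) = -2219/798830 + 4351/3906 = 866760479/780057495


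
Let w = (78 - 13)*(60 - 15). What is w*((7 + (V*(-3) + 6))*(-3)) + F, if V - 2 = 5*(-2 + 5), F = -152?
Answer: 333298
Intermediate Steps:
w = 2925 (w = 65*45 = 2925)
V = 17 (V = 2 + 5*(-2 + 5) = 2 + 5*3 = 2 + 15 = 17)
w*((7 + (V*(-3) + 6))*(-3)) + F = 2925*((7 + (17*(-3) + 6))*(-3)) - 152 = 2925*((7 + (-51 + 6))*(-3)) - 152 = 2925*((7 - 45)*(-3)) - 152 = 2925*(-38*(-3)) - 152 = 2925*114 - 152 = 333450 - 152 = 333298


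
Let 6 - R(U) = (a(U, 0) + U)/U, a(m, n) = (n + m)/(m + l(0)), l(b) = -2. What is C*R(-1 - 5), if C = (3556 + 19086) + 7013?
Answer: 1215855/8 ≈ 1.5198e+5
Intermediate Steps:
a(m, n) = (m + n)/(-2 + m) (a(m, n) = (n + m)/(m - 2) = (m + n)/(-2 + m))
C = 29655 (C = 22642 + 7013 = 29655)
R(U) = 6 - (U + U/(-2 + U))/U (R(U) = 6 - ((U + 0)/(-2 + U) + U)/U = 6 - (U/(-2 + U) + U)/U = 6 - (U + U/(-2 + U))/U)
C*R(-1 - 5) = 29655*((-11 + 5*(-1 - 5))/(-2 + (-1 - 5))) = 29655*((-11 + 5*(-6))/(-2 - 6)) = 29655*((-11 - 30)/(-8)) = 29655*(-⅛*(-41)) = 29655*(41/8) = 1215855/8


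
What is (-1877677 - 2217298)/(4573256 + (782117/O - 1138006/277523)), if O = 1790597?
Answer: -406984701498932845/454518949915720949 ≈ -0.89542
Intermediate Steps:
(-1877677 - 2217298)/(4573256 + (782117/O - 1138006/277523)) = (-1877677 - 2217298)/(4573256 + (782117/1790597 - 1138006/277523)) = -4094975/(4573256 + (782117*(1/1790597) - 1138006*1/277523)) = -4094975/(4573256 + (782117/1790597 - 1138006/277523)) = -4094975/(4573256 - 1820654673391/496931851231) = -4094975/2272594749578604745/496931851231 = -4094975*496931851231/2272594749578604745 = -406984701498932845/454518949915720949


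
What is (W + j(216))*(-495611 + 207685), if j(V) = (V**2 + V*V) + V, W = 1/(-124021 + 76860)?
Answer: -1270005309339482/47161 ≈ -2.6929e+10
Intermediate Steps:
W = -1/47161 (W = 1/(-47161) = -1/47161 ≈ -2.1204e-5)
j(V) = V + 2*V**2 (j(V) = (V**2 + V**2) + V = 2*V**2 + V = V + 2*V**2)
(W + j(216))*(-495611 + 207685) = (-1/47161 + 216*(1 + 2*216))*(-495611 + 207685) = (-1/47161 + 216*(1 + 432))*(-287926) = (-1/47161 + 216*433)*(-287926) = (-1/47161 + 93528)*(-287926) = (4410874007/47161)*(-287926) = -1270005309339482/47161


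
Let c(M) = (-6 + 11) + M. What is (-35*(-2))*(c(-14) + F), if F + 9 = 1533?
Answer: 106050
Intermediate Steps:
F = 1524 (F = -9 + 1533 = 1524)
c(M) = 5 + M
(-35*(-2))*(c(-14) + F) = (-35*(-2))*((5 - 14) + 1524) = 70*(-9 + 1524) = 70*1515 = 106050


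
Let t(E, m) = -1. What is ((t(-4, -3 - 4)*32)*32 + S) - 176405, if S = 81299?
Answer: -96130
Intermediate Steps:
((t(-4, -3 - 4)*32)*32 + S) - 176405 = (-1*32*32 + 81299) - 176405 = (-32*32 + 81299) - 176405 = (-1024 + 81299) - 176405 = 80275 - 176405 = -96130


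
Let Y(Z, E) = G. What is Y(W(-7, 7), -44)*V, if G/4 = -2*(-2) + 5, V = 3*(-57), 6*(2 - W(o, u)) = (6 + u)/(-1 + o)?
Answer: -6156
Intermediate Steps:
W(o, u) = 2 - (6 + u)/(6*(-1 + o))
V = -171
G = 36 (G = 4*(-2*(-2) + 5) = 4*(4 + 5) = 4*9 = 36)
Y(Z, E) = 36
Y(W(-7, 7), -44)*V = 36*(-171) = -6156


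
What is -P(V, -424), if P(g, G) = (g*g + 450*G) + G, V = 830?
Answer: -497676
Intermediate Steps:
P(g, G) = g² + 451*G (P(g, G) = (g² + 450*G) + G = g² + 451*G)
-P(V, -424) = -(830² + 451*(-424)) = -(688900 - 191224) = -1*497676 = -497676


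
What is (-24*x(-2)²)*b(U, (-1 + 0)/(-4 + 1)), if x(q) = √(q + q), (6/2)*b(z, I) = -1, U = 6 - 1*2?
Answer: -32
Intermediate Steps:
U = 4 (U = 6 - 2 = 4)
b(z, I) = -⅓ (b(z, I) = (⅓)*(-1) = -⅓)
x(q) = √2*√q (x(q) = √(2*q) = √2*√q)
(-24*x(-2)²)*b(U, (-1 + 0)/(-4 + 1)) = -24*(√2*√(-2))²*(-⅓) = -24*(√2*(I*√2))²*(-⅓) = -24*(2*I)²*(-⅓) = -24*(-4)*(-⅓) = 96*(-⅓) = -32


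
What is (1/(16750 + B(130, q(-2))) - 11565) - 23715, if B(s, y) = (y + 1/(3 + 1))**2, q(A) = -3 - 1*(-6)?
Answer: -9461002304/268169 ≈ -35280.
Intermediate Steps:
q(A) = 3 (q(A) = -3 + 6 = 3)
B(s, y) = (1/4 + y)**2 (B(s, y) = (y + 1/4)**2 = (1/4 + y)**2)
(1/(16750 + B(130, q(-2))) - 11565) - 23715 = (1/(16750 + (1 + 4*3)**2/16) - 11565) - 23715 = (1/(16750 + (1 + 12)**2/16) - 11565) - 23715 = (1/(16750 + (1/16)*13**2) - 11565) - 23715 = (1/(16750 + (1/16)*169) - 11565) - 23715 = (1/(16750 + 169/16) - 11565) - 23715 = (1/(268169/16) - 11565) - 23715 = (16/268169 - 11565) - 23715 = -3101374469/268169 - 23715 = -9461002304/268169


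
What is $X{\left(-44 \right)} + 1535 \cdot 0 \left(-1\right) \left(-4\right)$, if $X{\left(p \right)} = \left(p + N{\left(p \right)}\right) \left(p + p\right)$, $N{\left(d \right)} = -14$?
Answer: $5104$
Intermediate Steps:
$X{\left(p \right)} = 2 p \left(-14 + p\right)$ ($X{\left(p \right)} = \left(p - 14\right) \left(p + p\right) = \left(-14 + p\right) 2 p = 2 p \left(-14 + p\right)$)
$X{\left(-44 \right)} + 1535 \cdot 0 \left(-1\right) \left(-4\right) = 2 \left(-44\right) \left(-14 - 44\right) + 1535 \cdot 0 \left(-1\right) \left(-4\right) = 2 \left(-44\right) \left(-58\right) + 1535 \cdot 0 \left(-4\right) = 5104 + 1535 \cdot 0 = 5104 + 0 = 5104$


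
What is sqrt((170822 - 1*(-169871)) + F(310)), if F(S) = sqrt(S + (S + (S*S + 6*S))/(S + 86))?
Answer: sqrt(1484058708 + 2046*sqrt(2530))/66 ≈ 583.71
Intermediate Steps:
F(S) = sqrt(S + (S**2 + 7*S)/(86 + S)) (F(S) = sqrt(S + (S + (S**2 + 6*S))/(86 + S)) = sqrt(S + (S**2 + 7*S)/(86 + S)))
sqrt((170822 - 1*(-169871)) + F(310)) = sqrt((170822 - 1*(-169871)) + sqrt(310*(93 + 2*310)/(86 + 310))) = sqrt((170822 + 169871) + sqrt(310*(93 + 620)/396)) = sqrt(340693 + sqrt(310*(1/396)*713)) = sqrt(340693 + sqrt(110515/198)) = sqrt(340693 + 31*sqrt(2530)/66)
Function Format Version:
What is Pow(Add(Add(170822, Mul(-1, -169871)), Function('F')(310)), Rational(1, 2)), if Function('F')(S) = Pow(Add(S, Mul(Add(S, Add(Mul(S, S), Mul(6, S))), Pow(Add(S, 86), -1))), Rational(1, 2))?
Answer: Mul(Rational(1, 66), Pow(Add(1484058708, Mul(2046, Pow(2530, Rational(1, 2)))), Rational(1, 2))) ≈ 583.71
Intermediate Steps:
Function('F')(S) = Pow(Add(S, Mul(Pow(Add(86, S), -1), Add(Pow(S, 2), Mul(7, S)))), Rational(1, 2)) (Function('F')(S) = Pow(Add(S, Mul(Add(S, Add(Pow(S, 2), Mul(6, S))), Pow(Add(86, S), -1))), Rational(1, 2)) = Pow(Add(S, Mul(Add(Pow(S, 2), Mul(7, S)), Pow(Add(86, S), -1))), Rational(1, 2)) = Pow(Add(S, Mul(Pow(Add(86, S), -1), Add(Pow(S, 2), Mul(7, S)))), Rational(1, 2)))
Pow(Add(Add(170822, Mul(-1, -169871)), Function('F')(310)), Rational(1, 2)) = Pow(Add(Add(170822, Mul(-1, -169871)), Pow(Mul(310, Pow(Add(86, 310), -1), Add(93, Mul(2, 310))), Rational(1, 2))), Rational(1, 2)) = Pow(Add(Add(170822, 169871), Pow(Mul(310, Pow(396, -1), Add(93, 620)), Rational(1, 2))), Rational(1, 2)) = Pow(Add(340693, Pow(Mul(310, Rational(1, 396), 713), Rational(1, 2))), Rational(1, 2)) = Pow(Add(340693, Pow(Rational(110515, 198), Rational(1, 2))), Rational(1, 2)) = Pow(Add(340693, Mul(Rational(31, 66), Pow(2530, Rational(1, 2)))), Rational(1, 2))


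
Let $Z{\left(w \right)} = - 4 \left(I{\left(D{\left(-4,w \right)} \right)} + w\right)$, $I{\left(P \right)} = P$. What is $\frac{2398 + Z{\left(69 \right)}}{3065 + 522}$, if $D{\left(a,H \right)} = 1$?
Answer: $\frac{2118}{3587} \approx 0.59047$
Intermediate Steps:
$Z{\left(w \right)} = -4 - 4 w$ ($Z{\left(w \right)} = - 4 \left(1 + w\right) = -4 - 4 w$)
$\frac{2398 + Z{\left(69 \right)}}{3065 + 522} = \frac{2398 - 280}{3065 + 522} = \frac{2398 - 280}{3587} = \left(2398 - 280\right) \frac{1}{3587} = 2118 \cdot \frac{1}{3587} = \frac{2118}{3587}$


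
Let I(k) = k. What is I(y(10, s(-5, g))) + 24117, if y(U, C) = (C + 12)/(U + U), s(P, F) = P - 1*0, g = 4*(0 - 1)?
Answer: 482347/20 ≈ 24117.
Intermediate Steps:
g = -4 (g = 4*(-1) = -4)
s(P, F) = P (s(P, F) = P + 0 = P)
y(U, C) = (12 + C)/(2*U) (y(U, C) = (12 + C)/((2*U)) = (12 + C)*(1/(2*U)) = (12 + C)/(2*U))
I(y(10, s(-5, g))) + 24117 = (½)*(12 - 5)/10 + 24117 = (½)*(⅒)*7 + 24117 = 7/20 + 24117 = 482347/20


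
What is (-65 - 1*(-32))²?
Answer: 1089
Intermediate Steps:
(-65 - 1*(-32))² = (-65 + 32)² = (-33)² = 1089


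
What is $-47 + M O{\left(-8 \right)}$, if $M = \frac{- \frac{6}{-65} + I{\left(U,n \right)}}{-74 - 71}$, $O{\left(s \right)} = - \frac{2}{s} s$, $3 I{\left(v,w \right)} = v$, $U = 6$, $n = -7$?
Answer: $- \frac{442703}{9425} \approx -46.971$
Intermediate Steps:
$I{\left(v,w \right)} = \frac{v}{3}$
$O{\left(s \right)} = -2$
$M = - \frac{136}{9425}$ ($M = \frac{- \frac{6}{-65} + \frac{1}{3} \cdot 6}{-74 - 71} = \frac{\left(-6\right) \left(- \frac{1}{65}\right) + 2}{-145} = \left(\frac{6}{65} + 2\right) \left(- \frac{1}{145}\right) = \frac{136}{65} \left(- \frac{1}{145}\right) = - \frac{136}{9425} \approx -0.01443$)
$-47 + M O{\left(-8 \right)} = -47 - - \frac{272}{9425} = -47 + \frac{272}{9425} = - \frac{442703}{9425}$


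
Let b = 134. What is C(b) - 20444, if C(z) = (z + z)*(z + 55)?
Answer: 30208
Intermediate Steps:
C(z) = 2*z*(55 + z) (C(z) = (2*z)*(55 + z) = 2*z*(55 + z))
C(b) - 20444 = 2*134*(55 + 134) - 20444 = 2*134*189 - 20444 = 50652 - 20444 = 30208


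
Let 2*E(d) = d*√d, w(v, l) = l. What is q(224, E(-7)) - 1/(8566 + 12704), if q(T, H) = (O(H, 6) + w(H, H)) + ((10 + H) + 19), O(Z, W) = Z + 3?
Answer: 680639/21270 - 21*I*√7/2 ≈ 32.0 - 27.78*I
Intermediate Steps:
O(Z, W) = 3 + Z
E(d) = d^(3/2)/2 (E(d) = (d*√d)/2 = d^(3/2)/2)
q(T, H) = 32 + 3*H (q(T, H) = ((3 + H) + H) + ((10 + H) + 19) = (3 + 2*H) + (29 + H) = 32 + 3*H)
q(224, E(-7)) - 1/(8566 + 12704) = (32 + 3*((-7)^(3/2)/2)) - 1/(8566 + 12704) = (32 + 3*((-7*I*√7)/2)) - 1/21270 = (32 + 3*(-7*I*√7/2)) - 1*1/21270 = (32 - 21*I*√7/2) - 1/21270 = 680639/21270 - 21*I*√7/2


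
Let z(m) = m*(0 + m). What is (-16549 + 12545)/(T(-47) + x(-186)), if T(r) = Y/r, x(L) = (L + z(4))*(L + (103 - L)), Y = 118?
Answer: 6721/29396 ≈ 0.22864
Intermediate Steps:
z(m) = m² (z(m) = m*m = m²)
x(L) = 1648 + 103*L (x(L) = (L + 4²)*(L + (103 - L)) = (L + 16)*103 = (16 + L)*103 = 1648 + 103*L)
T(r) = 118/r
(-16549 + 12545)/(T(-47) + x(-186)) = (-16549 + 12545)/(118/(-47) + (1648 + 103*(-186))) = -4004/(118*(-1/47) + (1648 - 19158)) = -4004/(-118/47 - 17510) = -4004/(-823088/47) = -4004*(-47/823088) = 6721/29396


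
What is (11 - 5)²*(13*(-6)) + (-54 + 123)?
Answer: -2739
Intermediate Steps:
(11 - 5)²*(13*(-6)) + (-54 + 123) = 6²*(-78) + 69 = 36*(-78) + 69 = -2808 + 69 = -2739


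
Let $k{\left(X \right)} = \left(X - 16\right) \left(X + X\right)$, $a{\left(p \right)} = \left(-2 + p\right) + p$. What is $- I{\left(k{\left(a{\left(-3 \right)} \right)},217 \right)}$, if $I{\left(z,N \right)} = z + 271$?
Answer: $-655$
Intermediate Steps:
$a{\left(p \right)} = -2 + 2 p$
$k{\left(X \right)} = 2 X \left(-16 + X\right)$ ($k{\left(X \right)} = \left(-16 + X\right) 2 X = 2 X \left(-16 + X\right)$)
$I{\left(z,N \right)} = 271 + z$
$- I{\left(k{\left(a{\left(-3 \right)} \right)},217 \right)} = - (271 + 2 \left(-2 + 2 \left(-3\right)\right) \left(-16 + \left(-2 + 2 \left(-3\right)\right)\right)) = - (271 + 2 \left(-2 - 6\right) \left(-16 - 8\right)) = - (271 + 2 \left(-8\right) \left(-16 - 8\right)) = - (271 + 2 \left(-8\right) \left(-24\right)) = - (271 + 384) = \left(-1\right) 655 = -655$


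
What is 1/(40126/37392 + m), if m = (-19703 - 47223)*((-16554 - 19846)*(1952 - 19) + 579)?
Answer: 18696/88038621203896079 ≈ 2.1236e-13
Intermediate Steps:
m = 4708954921046 (m = -66926*(-36400*1933 + 579) = -66926*(-70361200 + 579) = -66926*(-70360621) = 4708954921046)
1/(40126/37392 + m) = 1/(40126/37392 + 4708954921046) = 1/(40126*(1/37392) + 4708954921046) = 1/(20063/18696 + 4708954921046) = 1/(88038621203896079/18696) = 18696/88038621203896079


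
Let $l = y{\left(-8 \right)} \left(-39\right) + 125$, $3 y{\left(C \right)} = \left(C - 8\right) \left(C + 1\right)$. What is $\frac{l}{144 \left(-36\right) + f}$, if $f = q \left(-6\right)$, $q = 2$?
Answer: $\frac{1331}{5196} \approx 0.25616$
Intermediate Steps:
$f = -12$ ($f = 2 \left(-6\right) = -12$)
$y{\left(C \right)} = \frac{\left(1 + C\right) \left(-8 + C\right)}{3}$ ($y{\left(C \right)} = \frac{\left(C - 8\right) \left(C + 1\right)}{3} = \frac{\left(-8 + C\right) \left(1 + C\right)}{3} = \frac{\left(1 + C\right) \left(-8 + C\right)}{3}$)
$l = -1331$ ($l = \left(- \frac{8}{3} - - \frac{56}{3} + \frac{\left(-8\right)^{2}}{3}\right) \left(-39\right) + 125 = \left(- \frac{8}{3} + \frac{56}{3} + \frac{1}{3} \cdot 64\right) \left(-39\right) + 125 = \left(- \frac{8}{3} + \frac{56}{3} + \frac{64}{3}\right) \left(-39\right) + 125 = \frac{112}{3} \left(-39\right) + 125 = -1456 + 125 = -1331$)
$\frac{l}{144 \left(-36\right) + f} = - \frac{1331}{144 \left(-36\right) - 12} = - \frac{1331}{-5184 - 12} = - \frac{1331}{-5196} = \left(-1331\right) \left(- \frac{1}{5196}\right) = \frac{1331}{5196}$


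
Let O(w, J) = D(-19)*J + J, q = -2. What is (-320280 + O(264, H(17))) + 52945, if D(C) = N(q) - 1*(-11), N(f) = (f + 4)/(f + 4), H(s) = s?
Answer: -267114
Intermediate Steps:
N(f) = 1 (N(f) = (4 + f)/(4 + f) = 1)
D(C) = 12 (D(C) = 1 - 1*(-11) = 1 + 11 = 12)
O(w, J) = 13*J (O(w, J) = 12*J + J = 13*J)
(-320280 + O(264, H(17))) + 52945 = (-320280 + 13*17) + 52945 = (-320280 + 221) + 52945 = -320059 + 52945 = -267114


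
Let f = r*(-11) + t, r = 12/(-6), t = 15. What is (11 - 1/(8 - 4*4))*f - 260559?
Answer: -2081179/8 ≈ -2.6015e+5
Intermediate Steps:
r = -2 (r = 12*(-⅙) = -2)
f = 37 (f = -2*(-11) + 15 = 22 + 15 = 37)
(11 - 1/(8 - 4*4))*f - 260559 = (11 - 1/(8 - 4*4))*37 - 260559 = (11 - 1/(8 - 16))*37 - 260559 = (11 - 1/(-8))*37 - 260559 = (11 - ⅛*(-1))*37 - 260559 = (11 + ⅛)*37 - 260559 = (89/8)*37 - 260559 = 3293/8 - 260559 = -2081179/8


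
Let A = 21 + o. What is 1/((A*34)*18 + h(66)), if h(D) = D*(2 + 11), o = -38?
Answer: -1/9546 ≈ -0.00010476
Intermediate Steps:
A = -17 (A = 21 - 38 = -17)
h(D) = 13*D (h(D) = D*13 = 13*D)
1/((A*34)*18 + h(66)) = 1/(-17*34*18 + 13*66) = 1/(-578*18 + 858) = 1/(-10404 + 858) = 1/(-9546) = -1/9546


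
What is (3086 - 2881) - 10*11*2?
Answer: -15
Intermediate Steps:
(3086 - 2881) - 10*11*2 = 205 - 110*2 = 205 - 220 = -15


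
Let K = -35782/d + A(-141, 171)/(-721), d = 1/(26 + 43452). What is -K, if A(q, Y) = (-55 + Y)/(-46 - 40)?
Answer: 48232290865330/31003 ≈ 1.5557e+9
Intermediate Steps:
d = 1/43478 ≈ 2.3000e-5
A(q, Y) = 55/86 - Y/86 (A(q, Y) = (-55 + Y)/(-86) = (-55 + Y)*(-1/86) = 55/86 - Y/86)
K = -48232290865330/31003 (K = -35782/1/43478 + (55/86 - 1/86*171)/(-721) = -35782*43478 + (55/86 - 171/86)*(-1/721) = -1555729796 - 58/43*(-1/721) = -1555729796 + 58/31003 = -48232290865330/31003 ≈ -1.5557e+9)
-K = -1*(-48232290865330/31003) = 48232290865330/31003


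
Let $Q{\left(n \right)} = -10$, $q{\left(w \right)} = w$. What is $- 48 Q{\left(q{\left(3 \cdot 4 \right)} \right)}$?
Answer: $480$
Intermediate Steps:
$- 48 Q{\left(q{\left(3 \cdot 4 \right)} \right)} = \left(-48\right) \left(-10\right) = 480$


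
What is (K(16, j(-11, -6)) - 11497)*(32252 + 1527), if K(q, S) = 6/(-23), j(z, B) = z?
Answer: -8932417423/23 ≈ -3.8837e+8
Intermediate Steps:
K(q, S) = -6/23 (K(q, S) = 6*(-1/23) = -6/23)
(K(16, j(-11, -6)) - 11497)*(32252 + 1527) = (-6/23 - 11497)*(32252 + 1527) = -264437/23*33779 = -8932417423/23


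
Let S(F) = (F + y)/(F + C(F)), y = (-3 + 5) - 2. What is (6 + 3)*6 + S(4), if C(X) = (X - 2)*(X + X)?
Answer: 271/5 ≈ 54.200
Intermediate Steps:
C(X) = 2*X*(-2 + X) (C(X) = (-2 + X)*(2*X) = 2*X*(-2 + X))
y = 0 (y = 2 - 2 = 0)
S(F) = F/(F + 2*F*(-2 + F)) (S(F) = (F + 0)/(F + 2*F*(-2 + F)) = F/(F + 2*F*(-2 + F)))
(6 + 3)*6 + S(4) = (6 + 3)*6 + 1/(-3 + 2*4) = 9*6 + 1/(-3 + 8) = 54 + 1/5 = 54 + ⅕ = 271/5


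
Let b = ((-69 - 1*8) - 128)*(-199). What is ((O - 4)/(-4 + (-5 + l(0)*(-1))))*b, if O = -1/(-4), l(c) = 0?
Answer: 203975/12 ≈ 16998.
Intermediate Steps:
O = ¼ (O = -1*(-¼) = ¼ ≈ 0.25000)
b = 40795 (b = ((-69 - 8) - 128)*(-199) = (-77 - 128)*(-199) = -205*(-199) = 40795)
((O - 4)/(-4 + (-5 + l(0)*(-1))))*b = ((¼ - 4)/(-4 + (-5 + 0*(-1))))*40795 = -15/(4*(-4 + (-5 + 0)))*40795 = -15/(4*(-4 - 5))*40795 = -15/4/(-9)*40795 = -15/4*(-⅑)*40795 = (5/12)*40795 = 203975/12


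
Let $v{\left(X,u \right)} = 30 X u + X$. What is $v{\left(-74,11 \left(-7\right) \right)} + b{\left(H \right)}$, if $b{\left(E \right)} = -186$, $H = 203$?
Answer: $170680$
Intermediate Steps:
$v{\left(X,u \right)} = X + 30 X u$ ($v{\left(X,u \right)} = 30 X u + X = X + 30 X u$)
$v{\left(-74,11 \left(-7\right) \right)} + b{\left(H \right)} = - 74 \left(1 + 30 \cdot 11 \left(-7\right)\right) - 186 = - 74 \left(1 + 30 \left(-77\right)\right) - 186 = - 74 \left(1 - 2310\right) - 186 = \left(-74\right) \left(-2309\right) - 186 = 170866 - 186 = 170680$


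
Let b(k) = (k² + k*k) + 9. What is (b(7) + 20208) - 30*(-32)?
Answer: 21275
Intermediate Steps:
b(k) = 9 + 2*k² (b(k) = (k² + k²) + 9 = 2*k² + 9 = 9 + 2*k²)
(b(7) + 20208) - 30*(-32) = ((9 + 2*7²) + 20208) - 30*(-32) = ((9 + 2*49) + 20208) + 960 = ((9 + 98) + 20208) + 960 = (107 + 20208) + 960 = 20315 + 960 = 21275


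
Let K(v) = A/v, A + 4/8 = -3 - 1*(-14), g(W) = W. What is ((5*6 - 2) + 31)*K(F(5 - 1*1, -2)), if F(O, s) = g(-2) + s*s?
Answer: 1239/4 ≈ 309.75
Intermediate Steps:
F(O, s) = -2 + s² (F(O, s) = -2 + s*s = -2 + s²)
A = 21/2 (A = -½ + (-3 - 1*(-14)) = -½ + (-3 + 14) = -½ + 11 = 21/2 ≈ 10.500)
K(v) = 21/(2*v)
((5*6 - 2) + 31)*K(F(5 - 1*1, -2)) = ((5*6 - 2) + 31)*(21/(2*(-2 + (-2)²))) = ((30 - 2) + 31)*(21/(2*(-2 + 4))) = (28 + 31)*((21/2)/2) = 59*((21/2)*(½)) = 59*(21/4) = 1239/4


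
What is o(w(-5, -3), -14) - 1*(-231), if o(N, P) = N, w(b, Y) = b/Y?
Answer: 698/3 ≈ 232.67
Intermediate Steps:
o(w(-5, -3), -14) - 1*(-231) = -5/(-3) - 1*(-231) = -5*(-⅓) + 231 = 5/3 + 231 = 698/3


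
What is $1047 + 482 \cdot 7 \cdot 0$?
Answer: $1047$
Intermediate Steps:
$1047 + 482 \cdot 7 \cdot 0 = 1047 + 482 \cdot 0 = 1047 + 0 = 1047$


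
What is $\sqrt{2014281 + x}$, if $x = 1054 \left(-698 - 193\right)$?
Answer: $3 \sqrt{119463} \approx 1036.9$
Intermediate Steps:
$x = -939114$ ($x = 1054 \left(-891\right) = -939114$)
$\sqrt{2014281 + x} = \sqrt{2014281 - 939114} = \sqrt{1075167} = 3 \sqrt{119463}$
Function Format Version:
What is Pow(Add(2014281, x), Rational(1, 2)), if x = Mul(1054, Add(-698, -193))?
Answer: Mul(3, Pow(119463, Rational(1, 2))) ≈ 1036.9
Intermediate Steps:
x = -939114 (x = Mul(1054, -891) = -939114)
Pow(Add(2014281, x), Rational(1, 2)) = Pow(Add(2014281, -939114), Rational(1, 2)) = Pow(1075167, Rational(1, 2)) = Mul(3, Pow(119463, Rational(1, 2)))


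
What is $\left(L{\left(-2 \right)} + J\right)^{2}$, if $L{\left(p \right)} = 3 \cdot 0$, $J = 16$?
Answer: $256$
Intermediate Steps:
$L{\left(p \right)} = 0$
$\left(L{\left(-2 \right)} + J\right)^{2} = \left(0 + 16\right)^{2} = 16^{2} = 256$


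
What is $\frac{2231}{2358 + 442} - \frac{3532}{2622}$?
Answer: $- \frac{2019959}{3670800} \approx -0.55028$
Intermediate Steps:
$\frac{2231}{2358 + 442} - \frac{3532}{2622} = \frac{2231}{2800} - \frac{1766}{1311} = - \frac{2019959}{3670800}$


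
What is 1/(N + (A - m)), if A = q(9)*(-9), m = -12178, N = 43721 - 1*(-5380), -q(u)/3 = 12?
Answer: 1/61603 ≈ 1.6233e-5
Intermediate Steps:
q(u) = -36 (q(u) = -3*12 = -36)
N = 49101 (N = 43721 + 5380 = 49101)
A = 324 (A = -36*(-9) = 324)
1/(N + (A - m)) = 1/(49101 + (324 - 1*(-12178))) = 1/(49101 + (324 + 12178)) = 1/(49101 + 12502) = 1/61603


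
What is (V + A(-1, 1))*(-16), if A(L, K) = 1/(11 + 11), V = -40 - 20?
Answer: 10552/11 ≈ 959.27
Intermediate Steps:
V = -60
A(L, K) = 1/22
(V + A(-1, 1))*(-16) = (-60 + 1/22)*(-16) = -1319/22*(-16) = 10552/11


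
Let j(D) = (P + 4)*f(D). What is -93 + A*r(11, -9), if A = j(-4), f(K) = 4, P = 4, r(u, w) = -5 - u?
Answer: -605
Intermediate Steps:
j(D) = 32 (j(D) = (4 + 4)*4 = 8*4 = 32)
A = 32
-93 + A*r(11, -9) = -93 + 32*(-5 - 1*11) = -93 + 32*(-5 - 11) = -93 + 32*(-16) = -93 - 512 = -605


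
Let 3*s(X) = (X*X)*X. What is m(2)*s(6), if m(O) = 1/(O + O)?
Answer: 18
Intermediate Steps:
s(X) = X**3/3 (s(X) = ((X*X)*X)/3 = (X**2*X)/3 = X**3/3)
m(O) = 1/(2*O)
m(2)*s(6) = ((1/2)/2)*((1/3)*6**3) = ((1/2)*(1/2))*((1/3)*216) = (1/4)*72 = 18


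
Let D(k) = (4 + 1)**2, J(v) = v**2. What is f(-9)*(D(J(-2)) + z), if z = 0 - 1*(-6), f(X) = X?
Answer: -279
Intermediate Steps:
z = 6 (z = 0 + 6 = 6)
D(k) = 25 (D(k) = 5**2 = 25)
f(-9)*(D(J(-2)) + z) = -9*(25 + 6) = -9*31 = -279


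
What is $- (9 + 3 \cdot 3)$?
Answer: $-18$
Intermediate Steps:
$- (9 + 3 \cdot 3) = - (9 + 9) = \left(-1\right) 18 = -18$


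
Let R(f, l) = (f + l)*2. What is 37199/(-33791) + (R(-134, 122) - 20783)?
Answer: -703126536/33791 ≈ -20808.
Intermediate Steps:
R(f, l) = 2*f + 2*l
37199/(-33791) + (R(-134, 122) - 20783) = 37199/(-33791) + ((2*(-134) + 2*122) - 20783) = 37199*(-1/33791) + ((-268 + 244) - 20783) = -37199/33791 + (-24 - 20783) = -37199/33791 - 20807 = -703126536/33791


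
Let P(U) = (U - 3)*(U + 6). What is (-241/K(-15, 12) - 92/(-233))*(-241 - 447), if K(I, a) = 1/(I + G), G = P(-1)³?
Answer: -309645674256/233 ≈ -1.3290e+9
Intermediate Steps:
P(U) = (-3 + U)*(6 + U)
G = -8000 (G = (-18 + (-1)² + 3*(-1))³ = (-18 + 1 - 3)³ = (-20)³ = -8000)
K(I, a) = 1/(-8000 + I) (K(I, a) = 1/(I - 8000) = 1/(-8000 + I))
(-241/K(-15, 12) - 92/(-233))*(-241 - 447) = (-241/(1/(-8000 - 15)) - 92/(-233))*(-241 - 447) = (-241/(1/(-8015)) - 92*(-1/233))*(-688) = (-241/(-1/8015) + 92/233)*(-688) = (-241*(-8015) + 92/233)*(-688) = (1931615 + 92/233)*(-688) = (450066387/233)*(-688) = -309645674256/233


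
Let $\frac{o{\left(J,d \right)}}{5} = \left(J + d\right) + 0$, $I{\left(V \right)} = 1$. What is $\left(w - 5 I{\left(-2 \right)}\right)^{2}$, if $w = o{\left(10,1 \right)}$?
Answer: $2500$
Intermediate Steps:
$o{\left(J,d \right)} = 5 J + 5 d$ ($o{\left(J,d \right)} = 5 \left(\left(J + d\right) + 0\right) = 5 \left(J + d\right) = 5 J + 5 d$)
$w = 55$ ($w = 5 \cdot 10 + 5 \cdot 1 = 50 + 5 = 55$)
$\left(w - 5 I{\left(-2 \right)}\right)^{2} = \left(55 - 5\right)^{2} = 50^{2} = 2500$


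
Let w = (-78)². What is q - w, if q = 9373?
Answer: 3289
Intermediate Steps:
w = 6084
q - w = 9373 - 1*6084 = 9373 - 6084 = 3289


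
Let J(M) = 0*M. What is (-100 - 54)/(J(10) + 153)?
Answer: -154/153 ≈ -1.0065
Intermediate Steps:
J(M) = 0
(-100 - 54)/(J(10) + 153) = (-100 - 54)/(0 + 153) = -154/153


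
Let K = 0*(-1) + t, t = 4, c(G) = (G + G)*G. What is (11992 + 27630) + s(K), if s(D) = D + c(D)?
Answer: 39658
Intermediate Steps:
c(G) = 2*G² (c(G) = (2*G)*G = 2*G²)
K = 4 (K = 0*(-1) + 4 = 0 + 4 = 4)
s(D) = D + 2*D²
(11992 + 27630) + s(K) = (11992 + 27630) + 4*(1 + 2*4) = 39622 + 4*(1 + 8) = 39622 + 4*9 = 39622 + 36 = 39658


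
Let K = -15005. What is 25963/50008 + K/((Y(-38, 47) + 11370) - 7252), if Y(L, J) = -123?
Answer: -393099/121448 ≈ -3.2368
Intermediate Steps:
25963/50008 + K/((Y(-38, 47) + 11370) - 7252) = 25963/50008 - 15005/((-123 + 11370) - 7252) = 25963*(1/50008) - 15005/(11247 - 7252) = 3709/7144 - 15005/3995 = 3709/7144 - 15005*1/3995 = 3709/7144 - 3001/799 = -393099/121448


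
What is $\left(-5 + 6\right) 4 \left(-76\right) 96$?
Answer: $-29184$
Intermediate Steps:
$\left(-5 + 6\right) 4 \left(-76\right) 96 = 1 \cdot 4 \left(-76\right) 96 = 4 \left(-76\right) 96 = \left(-304\right) 96 = -29184$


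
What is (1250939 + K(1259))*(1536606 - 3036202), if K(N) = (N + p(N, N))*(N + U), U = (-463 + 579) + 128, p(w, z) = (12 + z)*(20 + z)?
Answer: -3668661955348628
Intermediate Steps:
U = 244 (U = 116 + 128 = 244)
K(N) = (244 + N)*(240 + N² + 33*N) (K(N) = (N + (240 + N² + 32*N))*(N + 244) = (240 + N² + 33*N)*(244 + N) = (244 + N)*(240 + N² + 33*N))
(1250939 + K(1259))*(1536606 - 3036202) = (1250939 + (58560 + 1259³ + 277*1259² + 8292*1259))*(1536606 - 3036202) = (1250939 + (58560 + 1995616979 + 277*1585081 + 10439628))*(-1499596) = (1250939 + (58560 + 1995616979 + 439067437 + 10439628))*(-1499596) = (1250939 + 2445182604)*(-1499596) = 2446433543*(-1499596) = -3668661955348628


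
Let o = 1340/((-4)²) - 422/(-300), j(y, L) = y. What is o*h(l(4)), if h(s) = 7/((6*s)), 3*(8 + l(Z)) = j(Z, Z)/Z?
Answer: -178829/13800 ≈ -12.959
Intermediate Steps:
l(Z) = -23/3 (l(Z) = -8 + (Z/Z)/3 = -8 + (⅓)*1 = -8 + ⅓ = -23/3)
o = 25547/300 (o = 1340/16 - 422*(-1/300) = 1340*(1/16) + 211/150 = 335/4 + 211/150 = 25547/300 ≈ 85.157)
h(s) = 7/(6*s) (h(s) = 7*(1/(6*s)) = 7/(6*s))
o*h(l(4)) = 25547*(7/(6*(-23/3)))/300 = 25547*((7/6)*(-3/23))/300 = (25547/300)*(-7/46) = -178829/13800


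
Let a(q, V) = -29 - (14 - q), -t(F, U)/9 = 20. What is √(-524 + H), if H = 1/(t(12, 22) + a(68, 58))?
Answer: I*√12589255/155 ≈ 22.891*I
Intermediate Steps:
t(F, U) = -180 (t(F, U) = -9*20 = -180)
a(q, V) = -43 + q (a(q, V) = -29 + (-14 + q) = -43 + q)
H = -1/155 (H = 1/(-180 + (-43 + 68)) = 1/(-180 + 25) = 1/(-155) = -1/155 ≈ -0.0064516)
√(-524 + H) = √(-524 - 1/155) = √(-81221/155) = I*√12589255/155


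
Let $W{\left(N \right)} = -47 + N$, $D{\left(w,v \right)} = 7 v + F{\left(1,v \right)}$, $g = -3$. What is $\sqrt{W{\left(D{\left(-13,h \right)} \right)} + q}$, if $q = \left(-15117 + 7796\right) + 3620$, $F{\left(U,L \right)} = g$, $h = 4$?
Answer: $i \sqrt{3723} \approx 61.016 i$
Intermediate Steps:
$F{\left(U,L \right)} = -3$
$D{\left(w,v \right)} = -3 + 7 v$ ($D{\left(w,v \right)} = 7 v - 3 = -3 + 7 v$)
$q = -3701$ ($q = -7321 + 3620 = -3701$)
$\sqrt{W{\left(D{\left(-13,h \right)} \right)} + q} = \sqrt{\left(-47 + \left(-3 + 7 \cdot 4\right)\right) - 3701} = \sqrt{\left(-47 + \left(-3 + 28\right)\right) - 3701} = \sqrt{\left(-47 + 25\right) - 3701} = \sqrt{-22 - 3701} = \sqrt{-3723} = i \sqrt{3723}$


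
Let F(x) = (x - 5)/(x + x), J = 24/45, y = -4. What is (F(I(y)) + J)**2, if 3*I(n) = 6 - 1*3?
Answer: 484/225 ≈ 2.1511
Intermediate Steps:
I(n) = 1 (I(n) = (6 - 1*3)/3 = (6 - 3)/3 = (1/3)*3 = 1)
J = 8/15 (J = 24*(1/45) = 8/15 ≈ 0.53333)
F(x) = (-5 + x)/(2*x) (F(x) = (-5 + x)/((2*x)) = (-5 + x)*(1/(2*x)) = (-5 + x)/(2*x))
(F(I(y)) + J)**2 = ((1/2)*(-5 + 1)/1 + 8/15)**2 = ((1/2)*1*(-4) + 8/15)**2 = (-2 + 8/15)**2 = (-22/15)**2 = 484/225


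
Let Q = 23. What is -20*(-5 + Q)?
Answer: -360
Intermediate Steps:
-20*(-5 + Q) = -20*(-5 + 23) = -20*18 = -360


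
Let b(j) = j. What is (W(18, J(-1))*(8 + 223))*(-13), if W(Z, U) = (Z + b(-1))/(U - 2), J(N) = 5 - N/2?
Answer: -14586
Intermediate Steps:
J(N) = 5 - N/2
W(Z, U) = (-1 + Z)/(-2 + U) (W(Z, U) = (Z - 1)/(U - 2) = (-1 + Z)/(-2 + U))
(W(18, J(-1))*(8 + 223))*(-13) = (((-1 + 18)/(-2 + (5 - ½*(-1))))*(8 + 223))*(-13) = ((17/(-2 + (5 + ½)))*231)*(-13) = ((17/(-2 + 11/2))*231)*(-13) = ((17/(7/2))*231)*(-13) = (((2/7)*17)*231)*(-13) = ((34/7)*231)*(-13) = 1122*(-13) = -14586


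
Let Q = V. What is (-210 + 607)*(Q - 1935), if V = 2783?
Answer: 336656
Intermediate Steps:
Q = 2783
(-210 + 607)*(Q - 1935) = (-210 + 607)*(2783 - 1935) = 397*848 = 336656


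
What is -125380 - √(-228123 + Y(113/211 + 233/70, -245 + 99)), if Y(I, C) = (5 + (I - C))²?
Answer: -125380 - I*√44533756007051/14770 ≈ -1.2538e+5 - 451.82*I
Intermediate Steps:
Y(I, C) = (5 + I - C)²
-125380 - √(-228123 + Y(113/211 + 233/70, -245 + 99)) = -125380 - √(-228123 + (5 + (113/211 + 233/70) - (-245 + 99))²) = -125380 - √(-228123 + (5 + (113*(1/211) + 233*(1/70)) - 1*(-146))²) = -125380 - √(-228123 + (5 + (113/211 + 233/70) + 146)²) = -125380 - √(-228123 + (5 + 57073/14770 + 146)²) = -125380 - √(-228123 + (2287343/14770)²) = -125380 - √(-228123 + 5231937999649/218152900) = -125380 - √(-44533756007051/218152900) = -125380 - I*√44533756007051/14770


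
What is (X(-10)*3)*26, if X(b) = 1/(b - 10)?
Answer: -39/10 ≈ -3.9000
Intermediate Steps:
X(b) = 1/(-10 + b)
(X(-10)*3)*26 = (3/(-10 - 10))*26 = (3/(-20))*26 = -1/20*3*26 = -3/20*26 = -39/10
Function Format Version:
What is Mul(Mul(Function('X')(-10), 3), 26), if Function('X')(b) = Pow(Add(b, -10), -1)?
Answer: Rational(-39, 10) ≈ -3.9000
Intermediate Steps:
Function('X')(b) = Pow(Add(-10, b), -1)
Mul(Mul(Function('X')(-10), 3), 26) = Mul(Mul(Pow(Add(-10, -10), -1), 3), 26) = Mul(Mul(Pow(-20, -1), 3), 26) = Mul(Mul(Rational(-1, 20), 3), 26) = Mul(Rational(-3, 20), 26) = Rational(-39, 10)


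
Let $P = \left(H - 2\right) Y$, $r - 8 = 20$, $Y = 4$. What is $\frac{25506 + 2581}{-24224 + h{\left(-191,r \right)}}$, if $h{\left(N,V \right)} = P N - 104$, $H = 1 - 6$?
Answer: $- \frac{28087}{18980} \approx -1.4798$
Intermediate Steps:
$H = -5$ ($H = 1 - 6 = -5$)
$r = 28$ ($r = 8 + 20 = 28$)
$P = -28$ ($P = \left(-5 - 2\right) 4 = \left(-7\right) 4 = -28$)
$h{\left(N,V \right)} = -104 - 28 N$ ($h{\left(N,V \right)} = - 28 N - 104 = -104 - 28 N$)
$\frac{25506 + 2581}{-24224 + h{\left(-191,r \right)}} = \frac{25506 + 2581}{-24224 - -5244} = \frac{28087}{-24224 + \left(-104 + 5348\right)} = \frac{28087}{-24224 + 5244} = \frac{28087}{-18980} = 28087 \left(- \frac{1}{18980}\right) = - \frac{28087}{18980}$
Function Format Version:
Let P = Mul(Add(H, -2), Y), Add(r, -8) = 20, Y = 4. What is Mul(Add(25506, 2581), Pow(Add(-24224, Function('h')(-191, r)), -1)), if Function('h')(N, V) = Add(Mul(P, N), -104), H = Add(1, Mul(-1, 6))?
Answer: Rational(-28087, 18980) ≈ -1.4798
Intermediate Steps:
H = -5 (H = Add(1, -6) = -5)
r = 28 (r = Add(8, 20) = 28)
P = -28 (P = Mul(Add(-5, -2), 4) = Mul(-7, 4) = -28)
Function('h')(N, V) = Add(-104, Mul(-28, N)) (Function('h')(N, V) = Add(Mul(-28, N), -104) = Add(-104, Mul(-28, N)))
Mul(Add(25506, 2581), Pow(Add(-24224, Function('h')(-191, r)), -1)) = Mul(Add(25506, 2581), Pow(Add(-24224, Add(-104, Mul(-28, -191))), -1)) = Mul(28087, Pow(Add(-24224, Add(-104, 5348)), -1)) = Mul(28087, Pow(Add(-24224, 5244), -1)) = Mul(28087, Pow(-18980, -1)) = Mul(28087, Rational(-1, 18980)) = Rational(-28087, 18980)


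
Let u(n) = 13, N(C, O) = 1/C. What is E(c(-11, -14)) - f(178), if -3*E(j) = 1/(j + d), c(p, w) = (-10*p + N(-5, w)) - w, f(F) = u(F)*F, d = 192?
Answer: -10961423/4737 ≈ -2314.0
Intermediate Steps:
f(F) = 13*F
c(p, w) = -⅕ - w - 10*p (c(p, w) = (-10*p + 1/(-5)) - w = (-10*p - ⅕) - w = (-⅕ - 10*p) - w = -⅕ - w - 10*p)
E(j) = -1/(3*(192 + j)) (E(j) = -1/(3*(j + 192)) = -1/(3*(192 + j)))
E(c(-11, -14)) - f(178) = -1/(576 + 3*(-⅕ - 1*(-14) - 10*(-11))) - 13*178 = -1/(576 + 3*(-⅕ + 14 + 110)) - 1*2314 = -1/(576 + 3*(619/5)) - 2314 = -1/(576 + 1857/5) - 2314 = -1/4737/5 - 2314 = -1*5/4737 - 2314 = -5/4737 - 2314 = -10961423/4737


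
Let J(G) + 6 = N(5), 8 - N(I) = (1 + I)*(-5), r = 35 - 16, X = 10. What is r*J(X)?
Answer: 608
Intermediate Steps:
r = 19
N(I) = 13 + 5*I (N(I) = 8 - (1 + I)*(-5) = 8 - (-5 - 5*I) = 8 + (5 + 5*I) = 13 + 5*I)
J(G) = 32 (J(G) = -6 + (13 + 5*5) = -6 + (13 + 25) = -6 + 38 = 32)
r*J(X) = 19*32 = 608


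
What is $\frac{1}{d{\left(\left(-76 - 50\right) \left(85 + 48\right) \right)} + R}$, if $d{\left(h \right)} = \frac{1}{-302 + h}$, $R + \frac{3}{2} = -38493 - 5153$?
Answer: $- \frac{17060}{744626351} \approx -2.2911 \cdot 10^{-5}$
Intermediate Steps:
$R = - \frac{87295}{2}$ ($R = - \frac{3}{2} - 43646 = - \frac{87295}{2} \approx -43648.0$)
$\frac{1}{d{\left(\left(-76 - 50\right) \left(85 + 48\right) \right)} + R} = \frac{1}{\frac{1}{-302 + \left(-76 - 50\right) \left(85 + 48\right)} - \frac{87295}{2}} = \frac{1}{\frac{1}{-302 - 16758} - \frac{87295}{2}} = \frac{1}{\frac{1}{-17060} - \frac{87295}{2}} = \frac{1}{- \frac{1}{17060} - \frac{87295}{2}} = \frac{1}{- \frac{744626351}{17060}} = - \frac{17060}{744626351}$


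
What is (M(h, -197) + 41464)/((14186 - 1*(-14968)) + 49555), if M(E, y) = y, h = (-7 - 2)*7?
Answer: 41267/78709 ≈ 0.52430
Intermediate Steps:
h = -63 (h = -9*7 = -63)
(M(h, -197) + 41464)/((14186 - 1*(-14968)) + 49555) = (-197 + 41464)/((14186 - 1*(-14968)) + 49555) = 41267/((14186 + 14968) + 49555) = 41267/(29154 + 49555) = 41267/78709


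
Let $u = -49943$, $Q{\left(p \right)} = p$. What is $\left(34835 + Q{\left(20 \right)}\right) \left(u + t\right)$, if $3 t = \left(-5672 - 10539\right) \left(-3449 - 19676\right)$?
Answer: $\frac{13061198325830}{3} \approx 4.3537 \cdot 10^{12}$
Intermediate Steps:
$t = \frac{374879375}{3}$ ($t = \frac{\left(-5672 - 10539\right) \left(-3449 - 19676\right)}{3} = \frac{\left(-16211\right) \left(-23125\right)}{3} = \frac{1}{3} \cdot 374879375 = \frac{374879375}{3} \approx 1.2496 \cdot 10^{8}$)
$\left(34835 + Q{\left(20 \right)}\right) \left(u + t\right) = \left(34835 + 20\right) \left(-49943 + \frac{374879375}{3}\right) = 34855 \cdot \frac{374729546}{3} = \frac{13061198325830}{3}$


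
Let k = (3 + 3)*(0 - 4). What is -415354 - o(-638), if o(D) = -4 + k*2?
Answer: -415302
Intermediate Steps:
k = -24 (k = 6*(-4) = -24)
o(D) = -52 (o(D) = -4 - 24*2 = -4 - 48 = -52)
-415354 - o(-638) = -415354 - 1*(-52) = -415354 + 52 = -415302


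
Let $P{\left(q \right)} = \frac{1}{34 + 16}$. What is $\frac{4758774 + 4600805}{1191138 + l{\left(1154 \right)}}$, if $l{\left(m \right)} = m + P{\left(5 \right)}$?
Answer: $\frac{467978950}{59614601} \approx 7.8501$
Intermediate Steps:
$P{\left(q \right)} = \frac{1}{50}$
$l{\left(m \right)} = \frac{1}{50} + m$ ($l{\left(m \right)} = m + \frac{1}{50} = \frac{1}{50} + m$)
$\frac{4758774 + 4600805}{1191138 + l{\left(1154 \right)}} = \frac{4758774 + 4600805}{1191138 + \left(\frac{1}{50} + 1154\right)} = \frac{9359579}{1191138 + \frac{57701}{50}} = \frac{9359579}{\frac{59614601}{50}} = 9359579 \cdot \frac{50}{59614601} = \frac{467978950}{59614601}$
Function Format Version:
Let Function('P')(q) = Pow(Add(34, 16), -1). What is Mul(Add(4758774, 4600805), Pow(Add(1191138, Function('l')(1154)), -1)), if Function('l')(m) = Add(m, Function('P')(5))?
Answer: Rational(467978950, 59614601) ≈ 7.8501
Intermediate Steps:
Function('P')(q) = Rational(1, 50) (Function('P')(q) = Pow(50, -1) = Rational(1, 50))
Function('l')(m) = Add(Rational(1, 50), m) (Function('l')(m) = Add(m, Rational(1, 50)) = Add(Rational(1, 50), m))
Mul(Add(4758774, 4600805), Pow(Add(1191138, Function('l')(1154)), -1)) = Mul(Add(4758774, 4600805), Pow(Add(1191138, Add(Rational(1, 50), 1154)), -1)) = Mul(9359579, Pow(Add(1191138, Rational(57701, 50)), -1)) = Mul(9359579, Pow(Rational(59614601, 50), -1)) = Mul(9359579, Rational(50, 59614601)) = Rational(467978950, 59614601)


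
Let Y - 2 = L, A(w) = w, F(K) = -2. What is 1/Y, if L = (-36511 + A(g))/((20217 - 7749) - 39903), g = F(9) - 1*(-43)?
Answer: 5487/18268 ≈ 0.30036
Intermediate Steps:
g = 41 (g = -2 - 1*(-43) = -2 + 43 = 41)
L = 7294/5487 (L = (-36511 + 41)/((20217 - 7749) - 39903) = -36470/(12468 - 39903) = -36470/(-27435) = -36470*(-1/27435) = 7294/5487 ≈ 1.3293)
Y = 18268/5487 (Y = 2 + 7294/5487 = 18268/5487 ≈ 3.3293)
1/Y = 1/(18268/5487) = 5487/18268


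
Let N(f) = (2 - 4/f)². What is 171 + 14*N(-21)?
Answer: 15005/63 ≈ 238.17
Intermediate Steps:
171 + 14*N(-21) = 171 + 14*(4*(-2 - 21)²/(-21)²) = 171 + 14*(4*(1/441)*(-23)²) = 171 + 14*(4*(1/441)*529) = 171 + 14*(2116/441) = 171 + 4232/63 = 15005/63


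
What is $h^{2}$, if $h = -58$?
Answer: $3364$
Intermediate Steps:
$h^{2} = \left(-58\right)^{2} = 3364$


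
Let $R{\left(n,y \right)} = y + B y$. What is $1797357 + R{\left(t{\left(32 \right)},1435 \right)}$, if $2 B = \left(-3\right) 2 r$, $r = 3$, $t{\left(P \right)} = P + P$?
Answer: $1785877$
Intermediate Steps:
$t{\left(P \right)} = 2 P$
$B = -9$ ($B = \frac{\left(-3\right) 2 \cdot 3}{2} = \frac{\left(-6\right) 3}{2} = \frac{1}{2} \left(-18\right) = -9$)
$R{\left(n,y \right)} = - 8 y$ ($R{\left(n,y \right)} = y - 9 y = - 8 y$)
$1797357 + R{\left(t{\left(32 \right)},1435 \right)} = 1797357 - 11480 = 1785877$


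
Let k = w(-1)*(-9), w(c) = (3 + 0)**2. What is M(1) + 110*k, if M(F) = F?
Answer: -8909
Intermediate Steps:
w(c) = 9 (w(c) = 3**2 = 9)
k = -81 (k = 9*(-9) = -81)
M(1) + 110*k = 1 + 110*(-81) = 1 - 8910 = -8909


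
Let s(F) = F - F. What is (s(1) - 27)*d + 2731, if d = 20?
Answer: 2191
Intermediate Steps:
s(F) = 0
(s(1) - 27)*d + 2731 = (0 - 27)*20 + 2731 = -27*20 + 2731 = -540 + 2731 = 2191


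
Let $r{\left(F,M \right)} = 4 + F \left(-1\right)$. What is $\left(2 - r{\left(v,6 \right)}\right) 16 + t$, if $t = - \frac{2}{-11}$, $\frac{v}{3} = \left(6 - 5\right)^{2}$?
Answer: $\frac{178}{11} \approx 16.182$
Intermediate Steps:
$v = 3$ ($v = 3 \left(6 - 5\right)^{2} = 3 \cdot 1^{2} = 3 \cdot 1 = 3$)
$r{\left(F,M \right)} = 4 - F$
$t = \frac{2}{11}$ ($t = \left(-2\right) \left(- \frac{1}{11}\right) = \frac{2}{11} \approx 0.18182$)
$\left(2 - r{\left(v,6 \right)}\right) 16 + t = \left(2 - \left(4 - 3\right)\right) 16 + \frac{2}{11} = \left(2 - 1\right) 16 + \frac{2}{11} = 1 \cdot 16 + \frac{2}{11} = 16 + \frac{2}{11} = \frac{178}{11}$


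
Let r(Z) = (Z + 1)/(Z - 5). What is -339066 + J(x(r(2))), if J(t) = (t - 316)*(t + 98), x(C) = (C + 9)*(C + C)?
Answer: -366290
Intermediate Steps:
r(Z) = (1 + Z)/(-5 + Z)
x(C) = 2*C*(9 + C) (x(C) = (9 + C)*(2*C) = 2*C*(9 + C))
J(t) = (-316 + t)*(98 + t)
-339066 + J(x(r(2))) = -339066 + (-30968 + (2*((1 + 2)/(-5 + 2))*(9 + (1 + 2)/(-5 + 2)))² - 436*(1 + 2)/(-5 + 2)*(9 + (1 + 2)/(-5 + 2))) = -339066 + (-30968 + (2*(3/(-3))*(9 + 3/(-3)))² - 436*3/(-3)*(9 + 3/(-3))) = -339066 + (-30968 + (2*(-⅓*3)*(9 - ⅓*3))² - 436*(-⅓*3)*(9 - ⅓*3)) = -339066 + (-30968 + (2*(-1)*(9 - 1))² - 436*(-1)*(9 - 1)) = -339066 + (-30968 + (2*(-1)*8)² - 436*(-1)*8) = -339066 + (-30968 + (-16)² - 218*(-16)) = -339066 + (-30968 + 256 + 3488) = -339066 - 27224 = -366290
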